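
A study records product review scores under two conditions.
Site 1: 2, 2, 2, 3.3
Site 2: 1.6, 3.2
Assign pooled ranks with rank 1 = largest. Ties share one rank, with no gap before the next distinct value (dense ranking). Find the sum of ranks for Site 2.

Sorted (descending): 3.3, 3.2, 2, 2, 2, 1.6
The 3 values of 2 share dense rank 3.
Remaining distinct values take the next consecutive integers.
Site 2 values → pooled ranks: 1.6→4, 3.2→2
Rank sum = 4 + 2 = 6

6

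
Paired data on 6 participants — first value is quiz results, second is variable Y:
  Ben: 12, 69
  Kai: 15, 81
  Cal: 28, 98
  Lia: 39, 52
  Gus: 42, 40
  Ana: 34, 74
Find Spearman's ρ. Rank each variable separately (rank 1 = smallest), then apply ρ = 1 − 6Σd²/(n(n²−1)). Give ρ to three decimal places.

Ranks of variable 1: 1, 2, 3, 5, 6, 4
Ranks of variable 2: 3, 5, 6, 2, 1, 4
d = r₁ − r₂: -2, -3, -3, 3, 5, 0
d²: 4, 9, 9, 9, 25, 0; Σd² = 56
ρ = 1 − 6·56/(6·35) = 1 − 336/210 = -0.600

-0.600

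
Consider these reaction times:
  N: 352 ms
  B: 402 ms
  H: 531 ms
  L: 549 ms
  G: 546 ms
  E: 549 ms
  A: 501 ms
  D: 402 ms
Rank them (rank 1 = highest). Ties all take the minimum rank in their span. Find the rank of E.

Sorted (descending): 549, 549, 546, 531, 501, 402, 402, 352
The 2 values of 549 occupy positions 1–2 → each gets rank 1.
The 2 values of 402 occupy positions 6–7 → each gets rank 6.
E has value 549 ms → rank 1.

1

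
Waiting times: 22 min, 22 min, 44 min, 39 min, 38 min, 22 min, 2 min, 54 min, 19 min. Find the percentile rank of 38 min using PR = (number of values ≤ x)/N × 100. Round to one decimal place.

N = 9.
Strictly below 38: 5. Equal to 38: 1.
PR = 6/9 × 100 = 66.7

66.7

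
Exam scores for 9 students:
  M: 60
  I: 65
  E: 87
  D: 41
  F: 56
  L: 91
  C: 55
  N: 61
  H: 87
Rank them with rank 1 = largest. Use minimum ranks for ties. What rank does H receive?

Sorted (descending): 91, 87, 87, 65, 61, 60, 56, 55, 41
The 2 values of 87 occupy positions 2–3 → each gets rank 2.
H has value 87 → rank 2.

2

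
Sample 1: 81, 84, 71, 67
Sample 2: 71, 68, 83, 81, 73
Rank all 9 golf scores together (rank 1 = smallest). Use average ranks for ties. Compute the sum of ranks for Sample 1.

Sorted (ascending): 67, 68, 71, 71, 73, 81, 81, 83, 84
The 2 values of 71 occupy positions 3–4 → average rank (3+4)/2 = 3.5.
The 2 values of 81 occupy positions 6–7 → average rank (6+7)/2 = 6.5.
Sample 1 values → pooled ranks: 81→6.5, 84→9, 71→3.5, 67→1
Rank sum = 6.5 + 9 + 3.5 + 1 = 20

20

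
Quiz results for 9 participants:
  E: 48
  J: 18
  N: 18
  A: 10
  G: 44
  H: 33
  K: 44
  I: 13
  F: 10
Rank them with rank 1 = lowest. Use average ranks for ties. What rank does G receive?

7.5

Sorted (ascending): 10, 10, 13, 18, 18, 33, 44, 44, 48
The 2 values of 10 occupy positions 1–2 → average rank (1+2)/2 = 1.5.
The 2 values of 18 occupy positions 4–5 → average rank (4+5)/2 = 4.5.
The 2 values of 44 occupy positions 7–8 → average rank (7+8)/2 = 7.5.
G has value 44 → rank 7.5.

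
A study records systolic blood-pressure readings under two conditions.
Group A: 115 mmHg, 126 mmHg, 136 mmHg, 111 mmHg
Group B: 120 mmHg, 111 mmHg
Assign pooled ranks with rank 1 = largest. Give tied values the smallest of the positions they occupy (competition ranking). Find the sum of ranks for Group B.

8

Sorted (descending): 136, 126, 120, 115, 111, 111
The 2 values of 111 occupy positions 5–6 → each gets rank 5.
Group B values → pooled ranks: 120→3, 111→5
Rank sum = 3 + 5 = 8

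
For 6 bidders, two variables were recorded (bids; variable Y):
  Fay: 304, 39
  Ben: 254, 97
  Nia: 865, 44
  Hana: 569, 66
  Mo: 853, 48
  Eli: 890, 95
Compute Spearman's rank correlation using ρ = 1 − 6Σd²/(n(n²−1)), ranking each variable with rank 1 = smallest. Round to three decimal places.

Ranks of variable 1: 2, 1, 5, 3, 4, 6
Ranks of variable 2: 1, 6, 2, 4, 3, 5
d = r₁ − r₂: 1, -5, 3, -1, 1, 1
d²: 1, 25, 9, 1, 1, 1; Σd² = 38
ρ = 1 − 6·38/(6·35) = 1 − 228/210 = -0.086

-0.086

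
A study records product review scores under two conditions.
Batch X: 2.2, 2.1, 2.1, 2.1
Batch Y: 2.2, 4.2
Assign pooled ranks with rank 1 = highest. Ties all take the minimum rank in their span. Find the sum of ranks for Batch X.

14

Sorted (descending): 4.2, 2.2, 2.2, 2.1, 2.1, 2.1
The 2 values of 2.2 occupy positions 2–3 → each gets rank 2.
The 3 values of 2.1 occupy positions 4–6 → each gets rank 4.
Batch X values → pooled ranks: 2.2→2, 2.1→4, 2.1→4, 2.1→4
Rank sum = 2 + 4 + 4 + 4 = 14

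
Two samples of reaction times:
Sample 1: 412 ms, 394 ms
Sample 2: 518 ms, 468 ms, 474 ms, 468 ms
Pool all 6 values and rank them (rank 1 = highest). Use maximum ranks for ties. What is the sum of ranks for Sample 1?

11

Sorted (descending): 518, 474, 468, 468, 412, 394
The 2 values of 468 occupy positions 3–4 → each gets rank 4.
Sample 1 values → pooled ranks: 412→5, 394→6
Rank sum = 5 + 6 = 11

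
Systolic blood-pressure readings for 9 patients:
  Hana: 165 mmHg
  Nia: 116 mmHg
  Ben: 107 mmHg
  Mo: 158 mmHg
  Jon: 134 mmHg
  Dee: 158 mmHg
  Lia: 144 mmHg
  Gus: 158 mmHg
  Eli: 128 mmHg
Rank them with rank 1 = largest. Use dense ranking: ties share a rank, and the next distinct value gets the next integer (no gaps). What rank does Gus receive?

2

Sorted (descending): 165, 158, 158, 158, 144, 134, 128, 116, 107
The 3 values of 158 share dense rank 2.
Remaining distinct values take the next consecutive integers.
Gus has value 158 mmHg → rank 2.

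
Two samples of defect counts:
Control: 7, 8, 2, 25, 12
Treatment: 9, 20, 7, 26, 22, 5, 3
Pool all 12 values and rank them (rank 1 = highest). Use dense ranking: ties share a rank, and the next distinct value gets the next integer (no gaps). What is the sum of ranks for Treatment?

Sorted (descending): 26, 25, 22, 20, 12, 9, 8, 7, 7, 5, 3, 2
The 2 values of 7 share dense rank 8.
Remaining distinct values take the next consecutive integers.
Treatment values → pooled ranks: 9→6, 20→4, 7→8, 26→1, 22→3, 5→9, 3→10
Rank sum = 6 + 4 + 8 + 1 + 3 + 9 + 10 = 41

41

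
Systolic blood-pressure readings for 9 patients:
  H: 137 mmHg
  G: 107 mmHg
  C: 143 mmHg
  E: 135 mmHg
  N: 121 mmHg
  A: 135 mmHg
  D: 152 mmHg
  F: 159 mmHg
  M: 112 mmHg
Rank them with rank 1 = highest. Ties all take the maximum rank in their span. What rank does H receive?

4

Sorted (descending): 159, 152, 143, 137, 135, 135, 121, 112, 107
The 2 values of 135 occupy positions 5–6 → each gets rank 6.
H has value 137 mmHg → rank 4.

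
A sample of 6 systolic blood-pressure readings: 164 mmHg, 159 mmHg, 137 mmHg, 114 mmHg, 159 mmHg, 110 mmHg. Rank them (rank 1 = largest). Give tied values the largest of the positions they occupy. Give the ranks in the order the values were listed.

1, 3, 4, 5, 3, 6

Sorted (descending): 164, 159, 159, 137, 114, 110
The 2 values of 159 occupy positions 2–3 → each gets rank 3.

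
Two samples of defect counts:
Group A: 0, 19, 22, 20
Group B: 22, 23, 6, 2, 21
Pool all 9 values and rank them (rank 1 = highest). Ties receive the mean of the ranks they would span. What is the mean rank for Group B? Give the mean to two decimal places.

4.50

Sorted (descending): 23, 22, 22, 21, 20, 19, 6, 2, 0
The 2 values of 22 occupy positions 2–3 → average rank (2+3)/2 = 2.5.
Group B values → pooled ranks: 22→2.5, 23→1, 6→7, 2→8, 21→4
Mean rank = (2.5 + 1 + 7 + 8 + 4) / 5 = 4.50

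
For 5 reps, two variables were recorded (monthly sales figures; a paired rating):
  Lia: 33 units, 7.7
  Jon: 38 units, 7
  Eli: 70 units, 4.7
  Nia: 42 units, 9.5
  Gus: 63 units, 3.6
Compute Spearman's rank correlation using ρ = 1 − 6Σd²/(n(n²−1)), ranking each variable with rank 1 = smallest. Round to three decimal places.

Ranks of variable 1: 1, 2, 5, 3, 4
Ranks of variable 2: 4, 3, 2, 5, 1
d = r₁ − r₂: -3, -1, 3, -2, 3
d²: 9, 1, 9, 4, 9; Σd² = 32
ρ = 1 − 6·32/(5·24) = 1 − 192/120 = -0.600

-0.600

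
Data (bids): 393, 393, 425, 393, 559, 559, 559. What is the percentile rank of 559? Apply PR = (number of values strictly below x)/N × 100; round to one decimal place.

57.1

N = 7.
Strictly below 559: 4. Equal to 559: 3.
PR = 4/7 × 100 = 57.1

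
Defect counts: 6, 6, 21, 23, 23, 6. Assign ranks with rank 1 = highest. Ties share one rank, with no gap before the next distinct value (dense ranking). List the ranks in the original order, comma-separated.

Sorted (descending): 23, 23, 21, 6, 6, 6
The 2 values of 23 share dense rank 1.
The 3 values of 6 share dense rank 3.
Remaining distinct values take the next consecutive integers.

3, 3, 2, 1, 1, 3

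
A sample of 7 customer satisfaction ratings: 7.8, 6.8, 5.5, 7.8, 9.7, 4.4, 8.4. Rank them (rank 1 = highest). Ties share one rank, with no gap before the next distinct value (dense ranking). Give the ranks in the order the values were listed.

3, 4, 5, 3, 1, 6, 2

Sorted (descending): 9.7, 8.4, 7.8, 7.8, 6.8, 5.5, 4.4
The 2 values of 7.8 share dense rank 3.
Remaining distinct values take the next consecutive integers.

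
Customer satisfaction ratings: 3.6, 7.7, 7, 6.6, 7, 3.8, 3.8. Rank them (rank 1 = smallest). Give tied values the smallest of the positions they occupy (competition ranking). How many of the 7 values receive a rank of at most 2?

3

Sorted (ascending): 3.6, 3.8, 3.8, 6.6, 7, 7, 7.7
The 2 values of 3.8 occupy positions 2–3 → each gets rank 2.
The 2 values of 7 occupy positions 5–6 → each gets rank 5.
Ranks ≤ 2: {1, 2, 2} → 3 values.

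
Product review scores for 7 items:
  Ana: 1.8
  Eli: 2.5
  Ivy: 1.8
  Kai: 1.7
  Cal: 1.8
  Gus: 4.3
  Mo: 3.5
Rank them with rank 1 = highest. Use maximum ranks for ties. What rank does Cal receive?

6

Sorted (descending): 4.3, 3.5, 2.5, 1.8, 1.8, 1.8, 1.7
The 3 values of 1.8 occupy positions 4–6 → each gets rank 6.
Cal has value 1.8 → rank 6.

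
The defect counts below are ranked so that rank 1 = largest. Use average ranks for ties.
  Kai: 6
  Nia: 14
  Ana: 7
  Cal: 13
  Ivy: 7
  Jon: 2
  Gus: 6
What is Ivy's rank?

3.5

Sorted (descending): 14, 13, 7, 7, 6, 6, 2
The 2 values of 7 occupy positions 3–4 → average rank (3+4)/2 = 3.5.
The 2 values of 6 occupy positions 5–6 → average rank (5+6)/2 = 5.5.
Ivy has value 7 → rank 3.5.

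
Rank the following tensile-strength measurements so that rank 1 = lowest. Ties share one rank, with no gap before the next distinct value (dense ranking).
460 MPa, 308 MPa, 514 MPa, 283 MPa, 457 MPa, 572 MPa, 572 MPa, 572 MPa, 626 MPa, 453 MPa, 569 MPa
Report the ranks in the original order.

5, 2, 6, 1, 4, 8, 8, 8, 9, 3, 7

Sorted (ascending): 283, 308, 453, 457, 460, 514, 569, 572, 572, 572, 626
The 3 values of 572 share dense rank 8.
Remaining distinct values take the next consecutive integers.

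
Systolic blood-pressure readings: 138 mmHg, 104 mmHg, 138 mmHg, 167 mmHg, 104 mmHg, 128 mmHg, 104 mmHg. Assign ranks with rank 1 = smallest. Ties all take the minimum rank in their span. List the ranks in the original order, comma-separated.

5, 1, 5, 7, 1, 4, 1

Sorted (ascending): 104, 104, 104, 128, 138, 138, 167
The 3 values of 104 occupy positions 1–3 → each gets rank 1.
The 2 values of 138 occupy positions 5–6 → each gets rank 5.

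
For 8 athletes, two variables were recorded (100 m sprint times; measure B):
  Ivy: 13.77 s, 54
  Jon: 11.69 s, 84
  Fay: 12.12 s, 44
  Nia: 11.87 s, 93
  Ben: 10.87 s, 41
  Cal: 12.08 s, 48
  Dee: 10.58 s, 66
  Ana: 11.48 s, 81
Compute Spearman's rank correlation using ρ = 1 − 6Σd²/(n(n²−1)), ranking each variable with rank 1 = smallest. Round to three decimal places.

Ranks of variable 1: 8, 4, 7, 5, 2, 6, 1, 3
Ranks of variable 2: 4, 7, 2, 8, 1, 3, 5, 6
d = r₁ − r₂: 4, -3, 5, -3, 1, 3, -4, -3
d²: 16, 9, 25, 9, 1, 9, 16, 9; Σd² = 94
ρ = 1 − 6·94/(8·63) = 1 − 564/504 = -0.119

-0.119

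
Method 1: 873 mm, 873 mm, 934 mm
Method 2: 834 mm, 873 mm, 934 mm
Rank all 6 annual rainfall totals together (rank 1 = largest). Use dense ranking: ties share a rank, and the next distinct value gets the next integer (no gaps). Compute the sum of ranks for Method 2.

Sorted (descending): 934, 934, 873, 873, 873, 834
The 2 values of 934 share dense rank 1.
The 3 values of 873 share dense rank 2.
Remaining distinct values take the next consecutive integers.
Method 2 values → pooled ranks: 834→3, 873→2, 934→1
Rank sum = 3 + 2 + 1 = 6

6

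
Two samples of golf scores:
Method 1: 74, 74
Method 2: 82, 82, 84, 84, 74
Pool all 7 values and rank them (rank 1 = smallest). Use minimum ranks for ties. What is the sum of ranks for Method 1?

Sorted (ascending): 74, 74, 74, 82, 82, 84, 84
The 3 values of 74 occupy positions 1–3 → each gets rank 1.
The 2 values of 82 occupy positions 4–5 → each gets rank 4.
The 2 values of 84 occupy positions 6–7 → each gets rank 6.
Method 1 values → pooled ranks: 74→1, 74→1
Rank sum = 1 + 1 = 2

2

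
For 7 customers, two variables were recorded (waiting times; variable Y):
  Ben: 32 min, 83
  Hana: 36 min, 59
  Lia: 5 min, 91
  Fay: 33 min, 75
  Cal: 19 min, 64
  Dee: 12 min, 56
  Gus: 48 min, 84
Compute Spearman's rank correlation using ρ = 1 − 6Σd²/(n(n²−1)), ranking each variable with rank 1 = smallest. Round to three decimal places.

Ranks of variable 1: 4, 6, 1, 5, 3, 2, 7
Ranks of variable 2: 5, 2, 7, 4, 3, 1, 6
d = r₁ − r₂: -1, 4, -6, 1, 0, 1, 1
d²: 1, 16, 36, 1, 0, 1, 1; Σd² = 56
ρ = 1 − 6·56/(7·48) = 1 − 336/336 = 0.000

0.000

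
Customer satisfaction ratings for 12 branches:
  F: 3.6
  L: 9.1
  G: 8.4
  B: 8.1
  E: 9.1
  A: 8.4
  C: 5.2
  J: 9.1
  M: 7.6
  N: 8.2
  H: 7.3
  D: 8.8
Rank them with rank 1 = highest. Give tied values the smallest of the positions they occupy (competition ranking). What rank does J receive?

Sorted (descending): 9.1, 9.1, 9.1, 8.8, 8.4, 8.4, 8.2, 8.1, 7.6, 7.3, 5.2, 3.6
The 3 values of 9.1 occupy positions 1–3 → each gets rank 1.
The 2 values of 8.4 occupy positions 5–6 → each gets rank 5.
J has value 9.1 → rank 1.

1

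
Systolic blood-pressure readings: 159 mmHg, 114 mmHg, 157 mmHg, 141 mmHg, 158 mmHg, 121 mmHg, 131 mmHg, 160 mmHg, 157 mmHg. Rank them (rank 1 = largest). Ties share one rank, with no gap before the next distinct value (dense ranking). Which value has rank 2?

Sorted (descending): 160, 159, 158, 157, 157, 141, 131, 121, 114
The 2 values of 157 share dense rank 4.
Remaining distinct values take the next consecutive integers.
Rank 2 → value 159.

159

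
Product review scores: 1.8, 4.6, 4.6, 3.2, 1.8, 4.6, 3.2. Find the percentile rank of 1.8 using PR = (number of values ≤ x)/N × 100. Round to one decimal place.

N = 7.
Strictly below 1.8: 0. Equal to 1.8: 2.
PR = 2/7 × 100 = 28.6

28.6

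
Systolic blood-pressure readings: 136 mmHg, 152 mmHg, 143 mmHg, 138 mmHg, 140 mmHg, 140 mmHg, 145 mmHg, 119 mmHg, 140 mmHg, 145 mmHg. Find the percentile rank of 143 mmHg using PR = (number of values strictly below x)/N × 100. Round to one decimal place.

N = 10.
Strictly below 143: 6. Equal to 143: 1.
PR = 6/10 × 100 = 60.0

60.0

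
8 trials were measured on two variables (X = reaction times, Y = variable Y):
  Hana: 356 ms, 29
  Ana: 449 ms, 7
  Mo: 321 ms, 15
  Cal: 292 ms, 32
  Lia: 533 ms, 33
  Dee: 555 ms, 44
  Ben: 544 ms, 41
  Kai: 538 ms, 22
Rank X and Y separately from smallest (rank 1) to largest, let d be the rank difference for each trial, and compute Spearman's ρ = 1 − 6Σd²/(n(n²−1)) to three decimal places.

0.571

Ranks of variable 1: 3, 4, 2, 1, 5, 8, 7, 6
Ranks of variable 2: 4, 1, 2, 5, 6, 8, 7, 3
d = r₁ − r₂: -1, 3, 0, -4, -1, 0, 0, 3
d²: 1, 9, 0, 16, 1, 0, 0, 9; Σd² = 36
ρ = 1 − 6·36/(8·63) = 1 − 216/504 = 0.571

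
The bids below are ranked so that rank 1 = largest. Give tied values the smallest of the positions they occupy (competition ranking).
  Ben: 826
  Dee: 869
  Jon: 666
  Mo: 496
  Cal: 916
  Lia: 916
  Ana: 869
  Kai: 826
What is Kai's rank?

5

Sorted (descending): 916, 916, 869, 869, 826, 826, 666, 496
The 2 values of 916 occupy positions 1–2 → each gets rank 1.
The 2 values of 869 occupy positions 3–4 → each gets rank 3.
The 2 values of 826 occupy positions 5–6 → each gets rank 5.
Kai has value 826 → rank 5.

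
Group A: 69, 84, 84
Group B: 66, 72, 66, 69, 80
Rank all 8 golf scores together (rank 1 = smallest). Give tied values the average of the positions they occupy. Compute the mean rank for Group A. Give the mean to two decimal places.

Sorted (ascending): 66, 66, 69, 69, 72, 80, 84, 84
The 2 values of 66 occupy positions 1–2 → average rank (1+2)/2 = 1.5.
The 2 values of 69 occupy positions 3–4 → average rank (3+4)/2 = 3.5.
The 2 values of 84 occupy positions 7–8 → average rank (7+8)/2 = 7.5.
Group A values → pooled ranks: 69→3.5, 84→7.5, 84→7.5
Mean rank = (3.5 + 7.5 + 7.5) / 3 = 6.17

6.17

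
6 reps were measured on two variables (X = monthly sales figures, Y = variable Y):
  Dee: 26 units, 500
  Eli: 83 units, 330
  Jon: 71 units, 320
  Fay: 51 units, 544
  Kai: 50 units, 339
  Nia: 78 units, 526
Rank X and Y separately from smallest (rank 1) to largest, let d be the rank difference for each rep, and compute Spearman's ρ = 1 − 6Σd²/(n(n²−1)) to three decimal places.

Ranks of variable 1: 1, 6, 4, 3, 2, 5
Ranks of variable 2: 4, 2, 1, 6, 3, 5
d = r₁ − r₂: -3, 4, 3, -3, -1, 0
d²: 9, 16, 9, 9, 1, 0; Σd² = 44
ρ = 1 − 6·44/(6·35) = 1 − 264/210 = -0.257

-0.257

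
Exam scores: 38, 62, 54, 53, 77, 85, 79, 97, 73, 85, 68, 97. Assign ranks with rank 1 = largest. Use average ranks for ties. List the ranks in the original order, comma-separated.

Sorted (descending): 97, 97, 85, 85, 79, 77, 73, 68, 62, 54, 53, 38
The 2 values of 97 occupy positions 1–2 → average rank (1+2)/2 = 1.5.
The 2 values of 85 occupy positions 3–4 → average rank (3+4)/2 = 3.5.

12, 9, 10, 11, 6, 3.5, 5, 1.5, 7, 3.5, 8, 1.5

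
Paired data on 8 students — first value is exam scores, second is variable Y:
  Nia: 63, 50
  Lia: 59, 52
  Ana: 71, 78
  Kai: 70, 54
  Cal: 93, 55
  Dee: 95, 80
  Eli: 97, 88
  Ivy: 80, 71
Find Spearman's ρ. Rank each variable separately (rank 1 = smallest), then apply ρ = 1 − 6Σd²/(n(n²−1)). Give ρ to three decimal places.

Ranks of variable 1: 2, 1, 4, 3, 6, 7, 8, 5
Ranks of variable 2: 1, 2, 6, 3, 4, 7, 8, 5
d = r₁ − r₂: 1, -1, -2, 0, 2, 0, 0, 0
d²: 1, 1, 4, 0, 4, 0, 0, 0; Σd² = 10
ρ = 1 − 6·10/(8·63) = 1 − 60/504 = 0.881

0.881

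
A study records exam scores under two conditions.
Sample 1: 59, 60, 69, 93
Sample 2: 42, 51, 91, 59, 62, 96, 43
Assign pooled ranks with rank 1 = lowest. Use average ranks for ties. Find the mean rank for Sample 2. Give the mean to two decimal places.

5.36

Sorted (ascending): 42, 43, 51, 59, 59, 60, 62, 69, 91, 93, 96
The 2 values of 59 occupy positions 4–5 → average rank (4+5)/2 = 4.5.
Sample 2 values → pooled ranks: 42→1, 51→3, 91→9, 59→4.5, 62→7, 96→11, 43→2
Mean rank = (1 + 3 + 9 + 4.5 + 7 + 11 + 2) / 7 = 5.36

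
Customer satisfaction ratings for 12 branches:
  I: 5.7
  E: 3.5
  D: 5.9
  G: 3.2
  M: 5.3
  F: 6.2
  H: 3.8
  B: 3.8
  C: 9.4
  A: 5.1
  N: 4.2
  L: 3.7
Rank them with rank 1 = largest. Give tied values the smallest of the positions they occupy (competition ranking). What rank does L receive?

Sorted (descending): 9.4, 6.2, 5.9, 5.7, 5.3, 5.1, 4.2, 3.8, 3.8, 3.7, 3.5, 3.2
The 2 values of 3.8 occupy positions 8–9 → each gets rank 8.
L has value 3.7 → rank 10.

10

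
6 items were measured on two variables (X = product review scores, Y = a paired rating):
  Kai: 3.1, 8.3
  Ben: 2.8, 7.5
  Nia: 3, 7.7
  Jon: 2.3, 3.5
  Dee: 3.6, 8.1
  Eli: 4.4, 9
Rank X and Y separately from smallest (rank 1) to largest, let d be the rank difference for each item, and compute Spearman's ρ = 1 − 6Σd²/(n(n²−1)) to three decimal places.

Ranks of variable 1: 4, 2, 3, 1, 5, 6
Ranks of variable 2: 5, 2, 3, 1, 4, 6
d = r₁ − r₂: -1, 0, 0, 0, 1, 0
d²: 1, 0, 0, 0, 1, 0; Σd² = 2
ρ = 1 − 6·2/(6·35) = 1 − 12/210 = 0.943

0.943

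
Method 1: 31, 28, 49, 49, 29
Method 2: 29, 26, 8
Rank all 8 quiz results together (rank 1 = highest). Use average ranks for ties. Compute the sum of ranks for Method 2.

Sorted (descending): 49, 49, 31, 29, 29, 28, 26, 8
The 2 values of 49 occupy positions 1–2 → average rank (1+2)/2 = 1.5.
The 2 values of 29 occupy positions 4–5 → average rank (4+5)/2 = 4.5.
Method 2 values → pooled ranks: 29→4.5, 26→7, 8→8
Rank sum = 4.5 + 7 + 8 = 19.5

19.5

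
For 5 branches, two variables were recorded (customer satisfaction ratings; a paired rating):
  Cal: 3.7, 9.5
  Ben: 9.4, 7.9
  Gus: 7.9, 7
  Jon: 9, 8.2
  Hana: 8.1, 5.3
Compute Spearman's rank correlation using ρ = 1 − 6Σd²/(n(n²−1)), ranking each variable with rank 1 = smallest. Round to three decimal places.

-0.200

Ranks of variable 1: 1, 5, 2, 4, 3
Ranks of variable 2: 5, 3, 2, 4, 1
d = r₁ − r₂: -4, 2, 0, 0, 2
d²: 16, 4, 0, 0, 4; Σd² = 24
ρ = 1 − 6·24/(5·24) = 1 − 144/120 = -0.200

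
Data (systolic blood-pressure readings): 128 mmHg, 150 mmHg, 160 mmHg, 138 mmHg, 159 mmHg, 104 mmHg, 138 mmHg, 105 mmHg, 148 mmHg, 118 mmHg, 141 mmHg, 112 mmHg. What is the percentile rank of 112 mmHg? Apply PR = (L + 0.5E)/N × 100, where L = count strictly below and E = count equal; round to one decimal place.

N = 12.
Strictly below 112: 2. Equal to 112: 1.
PR = (2 + 0.5·1)/12 × 100 = 20.8

20.8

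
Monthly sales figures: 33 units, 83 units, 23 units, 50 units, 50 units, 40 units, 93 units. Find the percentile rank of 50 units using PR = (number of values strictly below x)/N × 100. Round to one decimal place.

N = 7.
Strictly below 50: 3. Equal to 50: 2.
PR = 3/7 × 100 = 42.9

42.9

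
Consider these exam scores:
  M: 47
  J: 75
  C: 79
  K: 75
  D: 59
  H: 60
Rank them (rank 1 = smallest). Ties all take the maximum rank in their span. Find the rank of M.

1

Sorted (ascending): 47, 59, 60, 75, 75, 79
The 2 values of 75 occupy positions 4–5 → each gets rank 5.
M has value 47 → rank 1.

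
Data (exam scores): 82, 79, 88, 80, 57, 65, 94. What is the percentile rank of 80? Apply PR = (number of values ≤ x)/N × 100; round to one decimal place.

N = 7.
Strictly below 80: 3. Equal to 80: 1.
PR = 4/7 × 100 = 57.1

57.1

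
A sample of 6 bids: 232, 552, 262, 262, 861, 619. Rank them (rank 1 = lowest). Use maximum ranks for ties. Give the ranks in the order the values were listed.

Sorted (ascending): 232, 262, 262, 552, 619, 861
The 2 values of 262 occupy positions 2–3 → each gets rank 3.

1, 4, 3, 3, 6, 5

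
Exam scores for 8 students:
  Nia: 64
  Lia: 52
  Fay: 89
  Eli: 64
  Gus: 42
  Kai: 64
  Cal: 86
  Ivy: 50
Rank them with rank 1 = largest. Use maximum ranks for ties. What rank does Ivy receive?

Sorted (descending): 89, 86, 64, 64, 64, 52, 50, 42
The 3 values of 64 occupy positions 3–5 → each gets rank 5.
Ivy has value 50 → rank 7.

7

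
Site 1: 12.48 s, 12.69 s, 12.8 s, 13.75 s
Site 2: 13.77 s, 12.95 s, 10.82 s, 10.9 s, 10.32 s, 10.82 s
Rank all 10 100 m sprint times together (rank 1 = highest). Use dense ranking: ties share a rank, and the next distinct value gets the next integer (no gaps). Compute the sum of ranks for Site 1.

Sorted (descending): 13.77, 13.75, 12.95, 12.8, 12.69, 12.48, 10.9, 10.82, 10.82, 10.32
The 2 values of 10.82 share dense rank 8.
Remaining distinct values take the next consecutive integers.
Site 1 values → pooled ranks: 12.48→6, 12.69→5, 12.8→4, 13.75→2
Rank sum = 6 + 5 + 4 + 2 = 17

17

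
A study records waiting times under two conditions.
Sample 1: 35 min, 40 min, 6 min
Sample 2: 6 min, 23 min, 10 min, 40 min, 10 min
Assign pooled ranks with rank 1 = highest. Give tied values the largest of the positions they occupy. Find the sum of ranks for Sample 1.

Sorted (descending): 40, 40, 35, 23, 10, 10, 6, 6
The 2 values of 40 occupy positions 1–2 → each gets rank 2.
The 2 values of 10 occupy positions 5–6 → each gets rank 6.
The 2 values of 6 occupy positions 7–8 → each gets rank 8.
Sample 1 values → pooled ranks: 35→3, 40→2, 6→8
Rank sum = 3 + 2 + 8 = 13

13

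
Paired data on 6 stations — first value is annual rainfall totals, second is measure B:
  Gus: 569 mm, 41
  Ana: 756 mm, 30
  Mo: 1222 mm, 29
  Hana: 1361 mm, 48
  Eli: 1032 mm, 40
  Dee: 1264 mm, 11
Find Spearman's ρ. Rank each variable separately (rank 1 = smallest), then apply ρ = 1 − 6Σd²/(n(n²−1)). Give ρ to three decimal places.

Ranks of variable 1: 1, 2, 4, 6, 3, 5
Ranks of variable 2: 5, 3, 2, 6, 4, 1
d = r₁ − r₂: -4, -1, 2, 0, -1, 4
d²: 16, 1, 4, 0, 1, 16; Σd² = 38
ρ = 1 − 6·38/(6·35) = 1 − 228/210 = -0.086

-0.086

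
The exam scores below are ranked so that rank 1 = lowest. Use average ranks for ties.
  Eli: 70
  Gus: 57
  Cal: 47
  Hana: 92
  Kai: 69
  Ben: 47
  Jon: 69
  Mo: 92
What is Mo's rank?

Sorted (ascending): 47, 47, 57, 69, 69, 70, 92, 92
The 2 values of 47 occupy positions 1–2 → average rank (1+2)/2 = 1.5.
The 2 values of 69 occupy positions 4–5 → average rank (4+5)/2 = 4.5.
The 2 values of 92 occupy positions 7–8 → average rank (7+8)/2 = 7.5.
Mo has value 92 → rank 7.5.

7.5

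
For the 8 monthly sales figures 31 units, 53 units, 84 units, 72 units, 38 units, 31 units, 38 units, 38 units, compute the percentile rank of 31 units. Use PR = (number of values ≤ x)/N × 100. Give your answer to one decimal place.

25.0

N = 8.
Strictly below 31: 0. Equal to 31: 2.
PR = 2/8 × 100 = 25.0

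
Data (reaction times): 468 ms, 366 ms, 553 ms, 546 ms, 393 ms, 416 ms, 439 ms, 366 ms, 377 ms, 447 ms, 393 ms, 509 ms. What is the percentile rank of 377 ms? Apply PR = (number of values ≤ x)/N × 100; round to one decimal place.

25.0

N = 12.
Strictly below 377: 2. Equal to 377: 1.
PR = 3/12 × 100 = 25.0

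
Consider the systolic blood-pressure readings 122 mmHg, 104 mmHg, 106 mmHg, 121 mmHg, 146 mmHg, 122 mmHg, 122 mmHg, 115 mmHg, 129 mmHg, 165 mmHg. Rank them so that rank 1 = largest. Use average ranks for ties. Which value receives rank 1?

165

Sorted (descending): 165, 146, 129, 122, 122, 122, 121, 115, 106, 104
The 3 values of 122 occupy positions 4–6 → average rank 5.
Rank 1 → value 165.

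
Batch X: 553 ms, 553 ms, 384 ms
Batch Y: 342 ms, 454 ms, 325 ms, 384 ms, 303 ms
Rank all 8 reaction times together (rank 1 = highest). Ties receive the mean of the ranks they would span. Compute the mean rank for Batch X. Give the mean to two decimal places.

Sorted (descending): 553, 553, 454, 384, 384, 342, 325, 303
The 2 values of 553 occupy positions 1–2 → average rank (1+2)/2 = 1.5.
The 2 values of 384 occupy positions 4–5 → average rank (4+5)/2 = 4.5.
Batch X values → pooled ranks: 553→1.5, 553→1.5, 384→4.5
Mean rank = (1.5 + 1.5 + 4.5) / 3 = 2.50

2.50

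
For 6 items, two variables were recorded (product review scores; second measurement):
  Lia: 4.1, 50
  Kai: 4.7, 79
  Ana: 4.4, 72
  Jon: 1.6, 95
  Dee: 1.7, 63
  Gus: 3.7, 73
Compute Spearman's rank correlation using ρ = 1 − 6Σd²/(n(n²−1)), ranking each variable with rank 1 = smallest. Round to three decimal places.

Ranks of variable 1: 4, 6, 5, 1, 2, 3
Ranks of variable 2: 1, 5, 3, 6, 2, 4
d = r₁ − r₂: 3, 1, 2, -5, 0, -1
d²: 9, 1, 4, 25, 0, 1; Σd² = 40
ρ = 1 − 6·40/(6·35) = 1 − 240/210 = -0.143

-0.143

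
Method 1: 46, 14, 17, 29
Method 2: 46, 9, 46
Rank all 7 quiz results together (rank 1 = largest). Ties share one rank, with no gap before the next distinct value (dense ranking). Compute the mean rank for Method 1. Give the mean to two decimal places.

Sorted (descending): 46, 46, 46, 29, 17, 14, 9
The 3 values of 46 share dense rank 1.
Remaining distinct values take the next consecutive integers.
Method 1 values → pooled ranks: 46→1, 14→4, 17→3, 29→2
Mean rank = (1 + 4 + 3 + 2) / 4 = 2.50

2.50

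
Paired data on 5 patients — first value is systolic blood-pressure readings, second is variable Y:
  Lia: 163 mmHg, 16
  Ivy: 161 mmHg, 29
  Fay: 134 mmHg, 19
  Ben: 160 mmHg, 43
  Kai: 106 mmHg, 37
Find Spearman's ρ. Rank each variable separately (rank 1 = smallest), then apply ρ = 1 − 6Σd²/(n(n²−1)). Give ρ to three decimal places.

-0.500

Ranks of variable 1: 5, 4, 2, 3, 1
Ranks of variable 2: 1, 3, 2, 5, 4
d = r₁ − r₂: 4, 1, 0, -2, -3
d²: 16, 1, 0, 4, 9; Σd² = 30
ρ = 1 − 6·30/(5·24) = 1 − 180/120 = -0.500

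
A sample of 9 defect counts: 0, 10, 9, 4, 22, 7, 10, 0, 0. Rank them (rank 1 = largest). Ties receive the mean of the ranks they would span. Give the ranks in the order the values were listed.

8, 2.5, 4, 6, 1, 5, 2.5, 8, 8

Sorted (descending): 22, 10, 10, 9, 7, 4, 0, 0, 0
The 2 values of 10 occupy positions 2–3 → average rank (2+3)/2 = 2.5.
The 3 values of 0 occupy positions 7–9 → average rank 8.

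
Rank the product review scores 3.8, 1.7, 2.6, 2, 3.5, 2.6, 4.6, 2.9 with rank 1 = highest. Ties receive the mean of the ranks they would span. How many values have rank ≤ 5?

Sorted (descending): 4.6, 3.8, 3.5, 2.9, 2.6, 2.6, 2, 1.7
The 2 values of 2.6 occupy positions 5–6 → average rank (5+6)/2 = 5.5.
Ranks ≤ 5: {1, 2, 3, 4} → 4 values.

4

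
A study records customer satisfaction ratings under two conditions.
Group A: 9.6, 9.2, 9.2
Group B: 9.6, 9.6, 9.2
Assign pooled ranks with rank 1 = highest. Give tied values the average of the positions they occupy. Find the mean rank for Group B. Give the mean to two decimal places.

3.00

Sorted (descending): 9.6, 9.6, 9.6, 9.2, 9.2, 9.2
The 3 values of 9.6 occupy positions 1–3 → average rank 2.
The 3 values of 9.2 occupy positions 4–6 → average rank 5.
Group B values → pooled ranks: 9.6→2, 9.6→2, 9.2→5
Mean rank = (2 + 2 + 5) / 3 = 3.00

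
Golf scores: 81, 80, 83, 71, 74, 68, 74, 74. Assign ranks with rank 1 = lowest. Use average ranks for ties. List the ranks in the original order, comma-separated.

Sorted (ascending): 68, 71, 74, 74, 74, 80, 81, 83
The 3 values of 74 occupy positions 3–5 → average rank 4.

7, 6, 8, 2, 4, 1, 4, 4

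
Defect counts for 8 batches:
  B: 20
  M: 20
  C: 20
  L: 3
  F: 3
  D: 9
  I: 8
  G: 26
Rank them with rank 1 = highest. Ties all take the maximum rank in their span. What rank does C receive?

4

Sorted (descending): 26, 20, 20, 20, 9, 8, 3, 3
The 3 values of 20 occupy positions 2–4 → each gets rank 4.
The 2 values of 3 occupy positions 7–8 → each gets rank 8.
C has value 20 → rank 4.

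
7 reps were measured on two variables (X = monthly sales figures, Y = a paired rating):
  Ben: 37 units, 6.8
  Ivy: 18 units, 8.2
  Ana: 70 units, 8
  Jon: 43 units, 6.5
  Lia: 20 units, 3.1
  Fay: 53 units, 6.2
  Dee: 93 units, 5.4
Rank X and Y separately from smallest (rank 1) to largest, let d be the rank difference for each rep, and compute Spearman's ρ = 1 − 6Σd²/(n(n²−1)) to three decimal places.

Ranks of variable 1: 3, 1, 6, 4, 2, 5, 7
Ranks of variable 2: 5, 7, 6, 4, 1, 3, 2
d = r₁ − r₂: -2, -6, 0, 0, 1, 2, 5
d²: 4, 36, 0, 0, 1, 4, 25; Σd² = 70
ρ = 1 − 6·70/(7·48) = 1 − 420/336 = -0.250

-0.250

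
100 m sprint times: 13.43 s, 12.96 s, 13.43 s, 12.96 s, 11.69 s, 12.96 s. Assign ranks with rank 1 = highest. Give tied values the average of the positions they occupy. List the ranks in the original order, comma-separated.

1.5, 4, 1.5, 4, 6, 4

Sorted (descending): 13.43, 13.43, 12.96, 12.96, 12.96, 11.69
The 2 values of 13.43 occupy positions 1–2 → average rank (1+2)/2 = 1.5.
The 3 values of 12.96 occupy positions 3–5 → average rank 4.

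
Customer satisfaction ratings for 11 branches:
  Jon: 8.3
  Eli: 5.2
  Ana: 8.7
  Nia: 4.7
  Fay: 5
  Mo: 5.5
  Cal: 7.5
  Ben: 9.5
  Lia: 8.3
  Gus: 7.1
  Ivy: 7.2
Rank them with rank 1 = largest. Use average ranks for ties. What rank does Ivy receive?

6

Sorted (descending): 9.5, 8.7, 8.3, 8.3, 7.5, 7.2, 7.1, 5.5, 5.2, 5, 4.7
The 2 values of 8.3 occupy positions 3–4 → average rank (3+4)/2 = 3.5.
Ivy has value 7.2 → rank 6.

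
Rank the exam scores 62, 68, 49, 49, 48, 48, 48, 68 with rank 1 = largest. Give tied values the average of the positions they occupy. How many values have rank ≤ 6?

5

Sorted (descending): 68, 68, 62, 49, 49, 48, 48, 48
The 2 values of 68 occupy positions 1–2 → average rank (1+2)/2 = 1.5.
The 2 values of 49 occupy positions 4–5 → average rank (4+5)/2 = 4.5.
The 3 values of 48 occupy positions 6–8 → average rank 7.
Ranks ≤ 6: {1.5, 1.5, 3, 4.5, 4.5} → 5 values.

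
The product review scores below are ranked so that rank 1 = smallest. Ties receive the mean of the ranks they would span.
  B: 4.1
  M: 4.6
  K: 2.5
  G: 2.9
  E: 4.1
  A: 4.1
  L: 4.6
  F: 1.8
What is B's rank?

Sorted (ascending): 1.8, 2.5, 2.9, 4.1, 4.1, 4.1, 4.6, 4.6
The 3 values of 4.1 occupy positions 4–6 → average rank 5.
The 2 values of 4.6 occupy positions 7–8 → average rank (7+8)/2 = 7.5.
B has value 4.1 → rank 5.

5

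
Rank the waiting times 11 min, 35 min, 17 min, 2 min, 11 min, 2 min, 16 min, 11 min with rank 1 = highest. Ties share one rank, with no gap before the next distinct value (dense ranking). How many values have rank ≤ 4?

6

Sorted (descending): 35, 17, 16, 11, 11, 11, 2, 2
The 3 values of 11 share dense rank 4.
The 2 values of 2 share dense rank 5.
Remaining distinct values take the next consecutive integers.
Ranks ≤ 4: {1, 2, 3, 4, 4, 4} → 6 values.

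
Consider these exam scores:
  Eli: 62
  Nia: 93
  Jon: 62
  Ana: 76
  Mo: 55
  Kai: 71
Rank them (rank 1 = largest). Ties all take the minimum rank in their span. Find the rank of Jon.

4

Sorted (descending): 93, 76, 71, 62, 62, 55
The 2 values of 62 occupy positions 4–5 → each gets rank 4.
Jon has value 62 → rank 4.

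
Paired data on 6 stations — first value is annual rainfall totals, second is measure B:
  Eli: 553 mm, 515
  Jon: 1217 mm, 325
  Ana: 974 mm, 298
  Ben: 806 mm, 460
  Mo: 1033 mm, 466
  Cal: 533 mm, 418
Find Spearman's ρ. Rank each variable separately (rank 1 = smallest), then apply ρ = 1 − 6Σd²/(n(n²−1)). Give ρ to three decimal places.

-0.314

Ranks of variable 1: 2, 6, 4, 3, 5, 1
Ranks of variable 2: 6, 2, 1, 4, 5, 3
d = r₁ − r₂: -4, 4, 3, -1, 0, -2
d²: 16, 16, 9, 1, 0, 4; Σd² = 46
ρ = 1 − 6·46/(6·35) = 1 − 276/210 = -0.314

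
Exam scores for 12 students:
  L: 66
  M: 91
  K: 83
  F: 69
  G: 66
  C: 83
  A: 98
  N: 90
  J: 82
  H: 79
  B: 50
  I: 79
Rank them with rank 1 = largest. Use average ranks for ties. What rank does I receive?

7.5

Sorted (descending): 98, 91, 90, 83, 83, 82, 79, 79, 69, 66, 66, 50
The 2 values of 83 occupy positions 4–5 → average rank (4+5)/2 = 4.5.
The 2 values of 79 occupy positions 7–8 → average rank (7+8)/2 = 7.5.
The 2 values of 66 occupy positions 10–11 → average rank (10+11)/2 = 10.5.
I has value 79 → rank 7.5.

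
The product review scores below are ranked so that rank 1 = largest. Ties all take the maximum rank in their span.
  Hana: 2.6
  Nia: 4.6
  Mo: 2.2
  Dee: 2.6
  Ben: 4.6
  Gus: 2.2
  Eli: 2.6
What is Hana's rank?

Sorted (descending): 4.6, 4.6, 2.6, 2.6, 2.6, 2.2, 2.2
The 2 values of 4.6 occupy positions 1–2 → each gets rank 2.
The 3 values of 2.6 occupy positions 3–5 → each gets rank 5.
The 2 values of 2.2 occupy positions 6–7 → each gets rank 7.
Hana has value 2.6 → rank 5.

5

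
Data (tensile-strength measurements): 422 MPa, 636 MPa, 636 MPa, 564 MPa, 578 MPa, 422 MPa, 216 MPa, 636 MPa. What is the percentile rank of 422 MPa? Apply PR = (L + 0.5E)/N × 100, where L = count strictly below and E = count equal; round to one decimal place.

25.0

N = 8.
Strictly below 422: 1. Equal to 422: 2.
PR = (1 + 0.5·2)/8 × 100 = 25.0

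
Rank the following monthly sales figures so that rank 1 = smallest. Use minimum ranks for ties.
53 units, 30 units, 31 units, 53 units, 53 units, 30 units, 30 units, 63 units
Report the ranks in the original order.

5, 1, 4, 5, 5, 1, 1, 8

Sorted (ascending): 30, 30, 30, 31, 53, 53, 53, 63
The 3 values of 30 occupy positions 1–3 → each gets rank 1.
The 3 values of 53 occupy positions 5–7 → each gets rank 5.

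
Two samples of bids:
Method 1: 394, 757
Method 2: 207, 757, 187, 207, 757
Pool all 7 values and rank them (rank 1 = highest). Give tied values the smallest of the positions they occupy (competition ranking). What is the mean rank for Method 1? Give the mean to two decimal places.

Sorted (descending): 757, 757, 757, 394, 207, 207, 187
The 3 values of 757 occupy positions 1–3 → each gets rank 1.
The 2 values of 207 occupy positions 5–6 → each gets rank 5.
Method 1 values → pooled ranks: 394→4, 757→1
Mean rank = (4 + 1) / 2 = 2.50

2.50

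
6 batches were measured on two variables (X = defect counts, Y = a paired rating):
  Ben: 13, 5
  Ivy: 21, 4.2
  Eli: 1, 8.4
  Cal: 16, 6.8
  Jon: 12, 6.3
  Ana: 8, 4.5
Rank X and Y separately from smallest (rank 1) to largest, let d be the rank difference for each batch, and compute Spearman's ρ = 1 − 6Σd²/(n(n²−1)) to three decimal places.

Ranks of variable 1: 4, 6, 1, 5, 3, 2
Ranks of variable 2: 3, 1, 6, 5, 4, 2
d = r₁ − r₂: 1, 5, -5, 0, -1, 0
d²: 1, 25, 25, 0, 1, 0; Σd² = 52
ρ = 1 − 6·52/(6·35) = 1 − 312/210 = -0.486

-0.486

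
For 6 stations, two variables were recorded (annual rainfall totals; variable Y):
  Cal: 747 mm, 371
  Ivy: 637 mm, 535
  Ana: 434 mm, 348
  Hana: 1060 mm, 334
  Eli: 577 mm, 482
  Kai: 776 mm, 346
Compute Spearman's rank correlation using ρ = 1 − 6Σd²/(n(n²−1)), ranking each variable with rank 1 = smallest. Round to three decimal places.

-0.600

Ranks of variable 1: 4, 3, 1, 6, 2, 5
Ranks of variable 2: 4, 6, 3, 1, 5, 2
d = r₁ − r₂: 0, -3, -2, 5, -3, 3
d²: 0, 9, 4, 25, 9, 9; Σd² = 56
ρ = 1 − 6·56/(6·35) = 1 − 336/210 = -0.600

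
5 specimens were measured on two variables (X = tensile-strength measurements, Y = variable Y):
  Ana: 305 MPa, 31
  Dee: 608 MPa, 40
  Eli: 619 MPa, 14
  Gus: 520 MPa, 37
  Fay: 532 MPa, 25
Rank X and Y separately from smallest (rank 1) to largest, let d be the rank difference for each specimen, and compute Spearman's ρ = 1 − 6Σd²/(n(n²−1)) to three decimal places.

Ranks of variable 1: 1, 4, 5, 2, 3
Ranks of variable 2: 3, 5, 1, 4, 2
d = r₁ − r₂: -2, -1, 4, -2, 1
d²: 4, 1, 16, 4, 1; Σd² = 26
ρ = 1 − 6·26/(5·24) = 1 − 156/120 = -0.300

-0.300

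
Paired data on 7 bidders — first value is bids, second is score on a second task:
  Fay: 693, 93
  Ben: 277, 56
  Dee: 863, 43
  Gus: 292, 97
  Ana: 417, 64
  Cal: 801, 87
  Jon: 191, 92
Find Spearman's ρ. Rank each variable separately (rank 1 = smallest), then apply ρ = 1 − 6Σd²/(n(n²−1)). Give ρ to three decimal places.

Ranks of variable 1: 5, 2, 7, 3, 4, 6, 1
Ranks of variable 2: 6, 2, 1, 7, 3, 4, 5
d = r₁ − r₂: -1, 0, 6, -4, 1, 2, -4
d²: 1, 0, 36, 16, 1, 4, 16; Σd² = 74
ρ = 1 − 6·74/(7·48) = 1 − 444/336 = -0.321

-0.321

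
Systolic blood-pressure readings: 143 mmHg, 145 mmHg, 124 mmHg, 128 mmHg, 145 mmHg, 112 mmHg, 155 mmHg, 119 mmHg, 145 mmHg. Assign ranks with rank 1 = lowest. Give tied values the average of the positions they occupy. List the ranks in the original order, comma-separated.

5, 7, 3, 4, 7, 1, 9, 2, 7

Sorted (ascending): 112, 119, 124, 128, 143, 145, 145, 145, 155
The 3 values of 145 occupy positions 6–8 → average rank 7.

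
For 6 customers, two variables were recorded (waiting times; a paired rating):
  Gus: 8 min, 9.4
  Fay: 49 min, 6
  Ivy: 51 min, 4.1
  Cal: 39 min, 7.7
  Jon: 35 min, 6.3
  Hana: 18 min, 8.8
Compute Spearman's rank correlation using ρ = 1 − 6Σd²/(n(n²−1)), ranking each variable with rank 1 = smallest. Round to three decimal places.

-0.943

Ranks of variable 1: 1, 5, 6, 4, 3, 2
Ranks of variable 2: 6, 2, 1, 4, 3, 5
d = r₁ − r₂: -5, 3, 5, 0, 0, -3
d²: 25, 9, 25, 0, 0, 9; Σd² = 68
ρ = 1 − 6·68/(6·35) = 1 − 408/210 = -0.943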